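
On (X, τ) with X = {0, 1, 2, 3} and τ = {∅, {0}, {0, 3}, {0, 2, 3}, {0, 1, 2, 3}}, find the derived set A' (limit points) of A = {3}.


A' = {1, 2}

For each x ∈ X, list the open sets U ∈ τ with x ∈ U, then check whether U ∩ (A ∖ {x}) ≠ ∅ for every such U.
  x = 0: open {0} ∋ x has {0} ∩ (A ∖ {0}) = ∅, so x is NOT a limit point.
  x = 1: opens ∋ x are {0, 1, 2, 3}; each meets A ∖ {1}, so x IS a limit point.
  x = 2: opens ∋ x are {0, 2, 3}, {0, 1, 2, 3}; each meets A ∖ {2}, so x IS a limit point.
  x = 3: open {0, 3} ∋ x has {0, 3} ∩ (A ∖ {3}) = ∅, so x is NOT a limit point.
Collecting: A' = {1, 2}.


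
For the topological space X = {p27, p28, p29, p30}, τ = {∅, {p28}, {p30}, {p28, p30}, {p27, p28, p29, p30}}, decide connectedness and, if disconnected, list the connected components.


(X, τ) is connected.

Find clopen sets (U ∈ τ with X ∖ U ∈ τ):
  U = ∅, X ∖ U = {p27, p28, p29, p30} — both open, so U is clopen.
  U = {p27, p28, p29, p30}, X ∖ U = ∅ — both open, so U is clopen.
Only trivial clopens (∅ and X) exist, so (X, τ) is connected.
Compute connected components by grouping points that agree on all clopens:
  component: {p27, p28, p29, p30}


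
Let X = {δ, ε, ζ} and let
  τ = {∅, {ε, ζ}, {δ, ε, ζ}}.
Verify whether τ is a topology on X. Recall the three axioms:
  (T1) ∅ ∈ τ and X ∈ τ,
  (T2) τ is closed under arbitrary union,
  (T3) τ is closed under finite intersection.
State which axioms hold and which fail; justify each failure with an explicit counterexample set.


τ IS a topology on X.

Axiom (T1): ∅ ∈ τ? Yes; X ∈ τ? Yes.
Axiom (T2/T3): check pairwise unions and intersections of members of τ.
All pairwise intersections and unions checked — each lies in τ. Therefore τ satisfies (T1), (T2), (T3): it IS a topology on X.


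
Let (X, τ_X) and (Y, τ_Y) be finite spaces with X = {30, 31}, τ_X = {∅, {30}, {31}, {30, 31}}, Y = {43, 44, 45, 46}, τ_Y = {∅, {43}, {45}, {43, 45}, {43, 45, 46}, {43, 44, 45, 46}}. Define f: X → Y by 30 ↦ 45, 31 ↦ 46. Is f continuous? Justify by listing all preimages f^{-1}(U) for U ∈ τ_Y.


f IS continuous.

Compute f^{-1}(U) for each U ∈ τ_Y:
  U = ∅: f^{-1}(U) = ∅ ∈ τ_X ✓.
  U = {43}: f^{-1}(U) = ∅ ∈ τ_X ✓.
  U = {45}: f^{-1}(U) = {30} ∈ τ_X ✓.
  U = {43, 45}: f^{-1}(U) = {30} ∈ τ_X ✓.
  U = {43, 45, 46}: f^{-1}(U) = {30, 31} ∈ τ_X ✓.
  U = {43, 44, 45, 46}: f^{-1}(U) = {30, 31} ∈ τ_X ✓.
Every preimage lies in τ_X, so f IS continuous.


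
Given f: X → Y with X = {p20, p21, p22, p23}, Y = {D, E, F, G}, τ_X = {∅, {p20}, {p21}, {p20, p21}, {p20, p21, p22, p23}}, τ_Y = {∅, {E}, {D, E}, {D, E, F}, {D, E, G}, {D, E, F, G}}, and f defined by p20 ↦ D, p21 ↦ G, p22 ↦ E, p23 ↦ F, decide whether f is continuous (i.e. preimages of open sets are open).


f is NOT continuous.

Compute f^{-1}(U) for each U ∈ τ_Y:
  U = ∅: f^{-1}(U) = ∅ ∈ τ_X ✓.
  U = {E}: f^{-1}(U) = {p22} ∉ τ_X ✗.
  U = {D, E}: f^{-1}(U) = {p20, p22} ∉ τ_X ✗.
  U = {D, E, F}: f^{-1}(U) = {p20, p22, p23} ∉ τ_X ✗.
  U = {D, E, G}: f^{-1}(U) = {p20, p21, p22} ∉ τ_X ✗.
  U = {D, E, F, G}: f^{-1}(U) = {p20, p21, p22, p23} ∈ τ_X ✓.
Found U = {E} with f^{-1}(U) = {p22} not in τ_X. Therefore f is NOT continuous.


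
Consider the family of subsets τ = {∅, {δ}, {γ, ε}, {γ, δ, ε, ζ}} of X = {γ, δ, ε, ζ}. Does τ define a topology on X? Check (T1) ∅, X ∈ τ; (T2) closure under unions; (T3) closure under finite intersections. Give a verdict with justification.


τ is NOT a topology on X.

Axiom (T1): ∅ ∈ τ? Yes; X ∈ τ? Yes.
Axiom (T2/T3): check pairwise unions and intersections of members of τ.
Counterexample for (T2): {δ} ∪ {γ, ε} = {γ, δ, ε} ∉ τ. Therefore τ is NOT a topology.


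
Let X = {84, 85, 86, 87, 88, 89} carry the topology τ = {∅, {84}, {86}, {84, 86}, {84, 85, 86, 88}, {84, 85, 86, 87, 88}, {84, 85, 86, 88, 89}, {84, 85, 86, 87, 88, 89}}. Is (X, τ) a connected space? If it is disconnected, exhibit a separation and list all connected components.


(X, τ) is connected.

Find clopen sets (U ∈ τ with X ∖ U ∈ τ):
  U = ∅, X ∖ U = {84, 85, 86, 87, 88, 89} — both open, so U is clopen.
  U = {84, 85, 86, 87, 88, 89}, X ∖ U = ∅ — both open, so U is clopen.
Only trivial clopens (∅ and X) exist, so (X, τ) is connected.
Compute connected components by grouping points that agree on all clopens:
  component: {84, 85, 86, 87, 88, 89}


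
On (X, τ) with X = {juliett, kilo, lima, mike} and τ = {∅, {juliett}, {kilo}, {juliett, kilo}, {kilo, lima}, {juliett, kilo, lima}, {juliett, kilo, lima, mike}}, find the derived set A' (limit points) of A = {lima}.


A' = {mike}

For each x ∈ X, list the open sets U ∈ τ with x ∈ U, then check whether U ∩ (A ∖ {x}) ≠ ∅ for every such U.
  x = juliett: open {juliett} ∋ x has {juliett} ∩ (A ∖ {juliett}) = ∅, so x is NOT a limit point.
  x = kilo: open {kilo} ∋ x has {kilo} ∩ (A ∖ {kilo}) = ∅, so x is NOT a limit point.
  x = lima: open {kilo, lima} ∋ x has {kilo, lima} ∩ (A ∖ {lima}) = ∅, so x is NOT a limit point.
  x = mike: opens ∋ x are {juliett, kilo, lima, mike}; each meets A ∖ {mike}, so x IS a limit point.
Collecting: A' = {mike}.


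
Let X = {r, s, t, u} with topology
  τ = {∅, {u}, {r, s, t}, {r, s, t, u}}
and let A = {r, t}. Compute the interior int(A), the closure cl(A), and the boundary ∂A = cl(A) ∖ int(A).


int(A) = ∅, cl(A) = {r, s, t}, ∂A = {r, s, t}.

Closed sets in (X, τ) are complements of opens:
  closed(X, τ) = {∅, {u}, {r, s, t}, {r, s, t, u}}.
int(A) = ⋃ {U ∈ τ : U ⊆ A}. Opens contained in A: ∅.
Taking the union of these: int(A) = ∅.
cl(A) = ⋂ {C closed : A ⊆ C}. Closed sets containing A: {r, s, t}, {r, s, t, u}.
Intersecting these: cl(A) = {r, s, t}.
∂A = cl(A) ∖ int(A) = {r, s, t} ∖ ∅ = {r, s, t}.


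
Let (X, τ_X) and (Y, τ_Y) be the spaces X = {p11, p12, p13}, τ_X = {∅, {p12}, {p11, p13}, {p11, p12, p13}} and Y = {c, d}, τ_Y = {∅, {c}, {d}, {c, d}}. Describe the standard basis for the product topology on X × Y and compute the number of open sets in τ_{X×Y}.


Basis B = {∅ × ∅, {p12} × {c}, {p12} × {d}, {p11, p13} × {c}, {p11, p13} × {d}, {p12} × {c, d}, {p11, p12, p13} × {c}, {p11, p12, p13} × {d}, {p11, p13} × {c, d}, {p11, p12, p13} × {c, d}}; |τ_{X×Y}| = 16.

Enumerate products U × V with U ∈ τ_X, V ∈ τ_Y (deduplicated):
  ∅ × ∅ = {} (∅)
  {p12} × {c} = {(p12,c)}
  {p12} × {d} = {(p12,d)}
  {p11, p13} × {c} = {(p11,c), (p13,c)}
  {p11, p13} × {d} = {(p11,d), (p13,d)}
  {p12} × {c, d} = {(p12,c), (p12,d)}
  {p11, p12, p13} × {c} = {(p11,c), (p12,c), (p13,c)}
  {p11, p12, p13} × {d} = {(p11,d), (p12,d), (p13,d)}
  {p11, p13} × {c, d} = {(p11,c), (p11,d), (p13,c), (p13,d)}
  {p11, p12, p13} × {c, d} = {(p11,c), (p11,d), (p12,c), (p12,d), (p13,c), (p13,d)}
These 10 distinct sets form the basis B.
Close under arbitrary unions to get τ_{X×Y}; counting gives |τ_{X×Y}| = 16.


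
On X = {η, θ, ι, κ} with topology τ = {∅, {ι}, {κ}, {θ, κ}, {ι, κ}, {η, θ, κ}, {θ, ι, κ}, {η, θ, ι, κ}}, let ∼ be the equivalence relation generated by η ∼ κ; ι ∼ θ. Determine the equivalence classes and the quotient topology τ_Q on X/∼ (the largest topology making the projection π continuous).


X/∼ = {[η=κ], [θ=ι]}; |τ_Q| = 2.

Equivalence classes: [η=κ], [θ=ι].
Quotient map π: X → X/∼ sends η ↦ [η=κ], θ ↦ [θ=ι], ι ↦ [θ=ι], κ ↦ [η=κ].
For each subset V ⊆ X/∼, compute π^{-1}(V) ⊆ X and check whether π^{-1}(V) ∈ τ. V is open in τ_Q iff π^{-1}(V) ∈ τ.
  V = {}: π^{-1}(V) = ∅ ∈ τ ✓.
  V = {[η=κ]}: π^{-1}(V) = {η, κ} ∉ τ ✗.
  V = {[θ=ι]}: π^{-1}(V) = {θ, ι} ∉ τ ✗.
  V = {[η=κ], [θ=ι]}: π^{-1}(V) = {η, θ, ι, κ} ∈ τ ✓.
Open sets in the quotient: τ_Q = {{}, {[η=κ], [θ=ι]}} (2 elements).


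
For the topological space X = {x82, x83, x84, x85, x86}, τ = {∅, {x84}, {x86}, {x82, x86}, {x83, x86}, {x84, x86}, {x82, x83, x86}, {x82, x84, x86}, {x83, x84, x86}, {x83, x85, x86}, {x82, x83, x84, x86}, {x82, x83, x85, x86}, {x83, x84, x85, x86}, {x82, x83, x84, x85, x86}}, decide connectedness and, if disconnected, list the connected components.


(X, τ) is disconnected; components = [{x84}, {x82, x83, x85, x86}].

Find clopen sets (U ∈ τ with X ∖ U ∈ τ):
  U = ∅, X ∖ U = {x82, x83, x84, x85, x86} — both open, so U is clopen.
  U = {x84}, X ∖ U = {x82, x83, x85, x86} — both open, so U is clopen.
  U = {x82, x83, x85, x86}, X ∖ U = {x84} — both open, so U is clopen.
  U = {x82, x83, x84, x85, x86}, X ∖ U = ∅ — both open, so U is clopen.
Nontrivial clopen(s) exist: e.g. {x82, x83, x85, x86}. So (X, τ) is disconnected.
Compute connected components by grouping points that agree on all clopens:
  component: {x84}
  component: {x82, x83, x85, x86}


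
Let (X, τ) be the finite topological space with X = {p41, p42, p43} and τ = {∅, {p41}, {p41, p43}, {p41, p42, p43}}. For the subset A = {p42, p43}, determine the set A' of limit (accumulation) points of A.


A' = {p42}

For each x ∈ X, list the open sets U ∈ τ with x ∈ U, then check whether U ∩ (A ∖ {x}) ≠ ∅ for every such U.
  x = p41: open {p41} ∋ x has {p41} ∩ (A ∖ {p41}) = ∅, so x is NOT a limit point.
  x = p42: opens ∋ x are {p41, p42, p43}; each meets A ∖ {p42}, so x IS a limit point.
  x = p43: open {p41, p43} ∋ x has {p41, p43} ∩ (A ∖ {p43}) = ∅, so x is NOT a limit point.
Collecting: A' = {p42}.


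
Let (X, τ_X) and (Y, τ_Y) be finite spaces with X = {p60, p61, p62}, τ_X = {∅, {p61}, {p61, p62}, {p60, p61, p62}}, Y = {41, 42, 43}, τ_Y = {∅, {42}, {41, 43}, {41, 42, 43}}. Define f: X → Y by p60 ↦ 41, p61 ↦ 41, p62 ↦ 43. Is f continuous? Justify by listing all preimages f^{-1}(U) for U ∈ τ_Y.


f IS continuous.

Compute f^{-1}(U) for each U ∈ τ_Y:
  U = ∅: f^{-1}(U) = ∅ ∈ τ_X ✓.
  U = {42}: f^{-1}(U) = ∅ ∈ τ_X ✓.
  U = {41, 43}: f^{-1}(U) = {p60, p61, p62} ∈ τ_X ✓.
  U = {41, 42, 43}: f^{-1}(U) = {p60, p61, p62} ∈ τ_X ✓.
Every preimage lies in τ_X, so f IS continuous.


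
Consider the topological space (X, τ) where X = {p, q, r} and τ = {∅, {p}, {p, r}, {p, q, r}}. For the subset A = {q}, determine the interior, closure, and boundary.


int(A) = ∅, cl(A) = {q}, ∂A = {q}.

Closed sets in (X, τ) are complements of opens:
  closed(X, τ) = {∅, {q}, {q, r}, {p, q, r}}.
int(A) = ⋃ {U ∈ τ : U ⊆ A}. Opens contained in A: ∅.
Taking the union of these: int(A) = ∅.
cl(A) = ⋂ {C closed : A ⊆ C}. Closed sets containing A: {q}, {q, r}, {p, q, r}.
Intersecting these: cl(A) = {q}.
∂A = cl(A) ∖ int(A) = {q} ∖ ∅ = {q}.


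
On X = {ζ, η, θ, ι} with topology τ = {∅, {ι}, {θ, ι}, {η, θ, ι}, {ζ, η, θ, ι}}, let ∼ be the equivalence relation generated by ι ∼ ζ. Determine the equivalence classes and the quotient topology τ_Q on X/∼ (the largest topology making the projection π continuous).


X/∼ = {[ζ=ι], [η], [θ]}; |τ_Q| = 2.

Equivalence classes: [ζ=ι], [η], [θ].
Quotient map π: X → X/∼ sends ζ ↦ [ζ=ι], η ↦ [η], θ ↦ [θ], ι ↦ [ζ=ι].
For each subset V ⊆ X/∼, compute π^{-1}(V) ⊆ X and check whether π^{-1}(V) ∈ τ. V is open in τ_Q iff π^{-1}(V) ∈ τ.
  V = {}: π^{-1}(V) = ∅ ∈ τ ✓.
  V = {[ζ=ι]}: π^{-1}(V) = {ζ, ι} ∉ τ ✗.
  V = {[η]}: π^{-1}(V) = {η} ∉ τ ✗.
  V = {[ζ=ι], [η]}: π^{-1}(V) = {ζ, η, ι} ∉ τ ✗.
  V = {[θ]}: π^{-1}(V) = {θ} ∉ τ ✗.
  V = {[ζ=ι], [θ]}: π^{-1}(V) = {ζ, θ, ι} ∉ τ ✗.
  V = {[η], [θ]}: π^{-1}(V) = {η, θ} ∉ τ ✗.
  V = {[ζ=ι], [η], [θ]}: π^{-1}(V) = {ζ, η, θ, ι} ∈ τ ✓.
Open sets in the quotient: τ_Q = {{}, {[ζ=ι], [η], [θ]}} (2 elements).


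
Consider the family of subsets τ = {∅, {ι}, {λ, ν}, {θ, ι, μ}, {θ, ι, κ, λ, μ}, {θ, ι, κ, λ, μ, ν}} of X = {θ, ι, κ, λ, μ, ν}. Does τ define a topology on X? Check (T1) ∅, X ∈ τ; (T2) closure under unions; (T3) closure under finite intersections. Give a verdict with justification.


τ is NOT a topology on X.

Axiom (T1): ∅ ∈ τ? Yes; X ∈ τ? Yes.
Axiom (T2/T3): check pairwise unions and intersections of members of τ.
Counterexample for (T2): {ι} ∪ {λ, ν} = {ι, λ, ν} ∉ τ. Therefore τ is NOT a topology.


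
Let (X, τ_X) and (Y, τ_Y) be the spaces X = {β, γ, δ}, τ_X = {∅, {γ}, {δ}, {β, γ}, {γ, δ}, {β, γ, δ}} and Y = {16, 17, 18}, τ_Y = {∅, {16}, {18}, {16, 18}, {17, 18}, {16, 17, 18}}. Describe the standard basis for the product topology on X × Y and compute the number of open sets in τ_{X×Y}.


Basis B = {∅ × ∅, {γ} × {16}, {γ} × {18}, {δ} × {16}, {δ} × {18}, {β, γ} × {16}, {β, γ} × {18}, {γ} × {16, 18}, {γ, δ} × {16}, {γ} × {17, 18}, {γ, δ} × {18}, {δ} × {16, 18}, {δ} × {17, 18}, {β, γ, δ} × {16}, {β, γ, δ} × {18}, {γ} × {16, 17, 18}, {δ} × {16, 17, 18}, {β, γ} × {16, 18}, {β, γ} × {17, 18}, {γ, δ} × {16, 18}, {γ, δ} × {17, 18}, {β, γ} × {16, 17, 18}, {β, γ, δ} × {16, 18}, {β, γ, δ} × {17, 18}, {γ, δ} × {16, 17, 18}, {β, γ, δ} × {16, 17, 18}}; |τ_{X×Y}| = 108.

Enumerate products U × V with U ∈ τ_X, V ∈ τ_Y (deduplicated):
  ∅ × ∅ = {} (∅)
  {γ} × {16} = {(γ,16)}
  {γ} × {18} = {(γ,18)}
  {δ} × {16} = {(δ,16)}
  {δ} × {18} = {(δ,18)}
  {β, γ} × {16} = {(β,16), (γ,16)}
  {β, γ} × {18} = {(β,18), (γ,18)}
  {γ} × {16, 18} = {(γ,16), (γ,18)}
  {γ, δ} × {16} = {(γ,16), (δ,16)}
  {γ} × {17, 18} = {(γ,17), (γ,18)}
  {γ, δ} × {18} = {(γ,18), (δ,18)}
  {δ} × {16, 18} = {(δ,16), (δ,18)}
  {δ} × {17, 18} = {(δ,17), (δ,18)}
  {β, γ, δ} × {16} = {(β,16), (γ,16), (δ,16)}
  {β, γ, δ} × {18} = {(β,18), (γ,18), (δ,18)}
  {γ} × {16, 17, 18} = {(γ,16), (γ,17), (γ,18)}
  {δ} × {16, 17, 18} = {(δ,16), (δ,17), (δ,18)}
  {β, γ} × {16, 18} = {(β,16), (β,18), (γ,16), (γ,18)}
  {β, γ} × {17, 18} = {(β,17), (β,18), (γ,17), (γ,18)}
  {γ, δ} × {16, 18} = {(γ,16), (γ,18), (δ,16), (δ,18)}
  {γ, δ} × {17, 18} = {(γ,17), (γ,18), (δ,17), (δ,18)}
  {β, γ} × {16, 17, 18} = {(β,16), (β,17), (β,18), (γ,16), (γ,17), (γ,18)}
  {β, γ, δ} × {16, 18} = {(β,16), (β,18), (γ,16), (γ,18), (δ,16), (δ,18)}
  {β, γ, δ} × {17, 18} = {(β,17), (β,18), (γ,17), (γ,18), (δ,17), (δ,18)}
  {γ, δ} × {16, 17, 18} = {(γ,16), (γ,17), (γ,18), (δ,16), (δ,17), (δ,18)}
  {β, γ, δ} × {16, 17, 18} = {(β,16), (β,17), (β,18), (γ,16), (γ,17), (γ,18), (δ,16), (δ,17), (δ,18)}
These 26 distinct sets form the basis B.
Close under arbitrary unions to get τ_{X×Y}; counting gives |τ_{X×Y}| = 108.


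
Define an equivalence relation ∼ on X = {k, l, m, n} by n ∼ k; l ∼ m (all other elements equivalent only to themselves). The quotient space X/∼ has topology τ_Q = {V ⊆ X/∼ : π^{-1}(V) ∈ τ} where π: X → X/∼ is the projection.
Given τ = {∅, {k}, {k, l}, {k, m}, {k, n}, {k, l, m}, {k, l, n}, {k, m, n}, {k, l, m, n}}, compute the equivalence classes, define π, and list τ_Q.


X/∼ = {[k=n], [l=m]}; |τ_Q| = 3.

Equivalence classes: [k=n], [l=m].
Quotient map π: X → X/∼ sends k ↦ [k=n], l ↦ [l=m], m ↦ [l=m], n ↦ [k=n].
For each subset V ⊆ X/∼, compute π^{-1}(V) ⊆ X and check whether π^{-1}(V) ∈ τ. V is open in τ_Q iff π^{-1}(V) ∈ τ.
  V = {}: π^{-1}(V) = ∅ ∈ τ ✓.
  V = {[k=n]}: π^{-1}(V) = {k, n} ∈ τ ✓.
  V = {[l=m]}: π^{-1}(V) = {l, m} ∉ τ ✗.
  V = {[k=n], [l=m]}: π^{-1}(V) = {k, l, m, n} ∈ τ ✓.
Open sets in the quotient: τ_Q = {{}, {[k=n]}, {[k=n], [l=m]}} (3 elements).


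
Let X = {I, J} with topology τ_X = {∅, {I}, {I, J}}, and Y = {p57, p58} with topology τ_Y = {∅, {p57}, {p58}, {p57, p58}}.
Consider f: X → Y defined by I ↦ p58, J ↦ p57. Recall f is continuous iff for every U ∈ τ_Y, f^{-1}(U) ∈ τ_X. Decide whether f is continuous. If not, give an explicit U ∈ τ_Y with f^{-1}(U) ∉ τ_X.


f is NOT continuous.

Compute f^{-1}(U) for each U ∈ τ_Y:
  U = ∅: f^{-1}(U) = ∅ ∈ τ_X ✓.
  U = {p57}: f^{-1}(U) = {J} ∉ τ_X ✗.
  U = {p58}: f^{-1}(U) = {I} ∈ τ_X ✓.
  U = {p57, p58}: f^{-1}(U) = {I, J} ∈ τ_X ✓.
Found U = {p57} with f^{-1}(U) = {J} not in τ_X. Therefore f is NOT continuous.


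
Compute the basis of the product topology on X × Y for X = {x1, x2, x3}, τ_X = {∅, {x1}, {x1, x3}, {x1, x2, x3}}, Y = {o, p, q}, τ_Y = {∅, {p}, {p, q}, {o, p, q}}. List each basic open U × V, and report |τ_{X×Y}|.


Basis B = {∅ × ∅, {x1} × {p}, {x1} × {p, q}, {x1, x3} × {p}, {x1} × {o, p, q}, {x1, x2, x3} × {p}, {x1, x3} × {p, q}, {x1, x3} × {o, p, q}, {x1, x2, x3} × {p, q}, {x1, x2, x3} × {o, p, q}}; |τ_{X×Y}| = 20.

Enumerate products U × V with U ∈ τ_X, V ∈ τ_Y (deduplicated):
  ∅ × ∅ = {} (∅)
  {x1} × {p} = {(x1,p)}
  {x1} × {p, q} = {(x1,p), (x1,q)}
  {x1, x3} × {p} = {(x1,p), (x3,p)}
  {x1} × {o, p, q} = {(x1,o), (x1,p), (x1,q)}
  {x1, x2, x3} × {p} = {(x1,p), (x2,p), (x3,p)}
  {x1, x3} × {p, q} = {(x1,p), (x1,q), (x3,p), (x3,q)}
  {x1, x3} × {o, p, q} = {(x1,o), (x1,p), (x1,q), (x3,o), (x3,p), (x3,q)}
  {x1, x2, x3} × {p, q} = {(x1,p), (x1,q), (x2,p), (x2,q), (x3,p), (x3,q)}
  {x1, x2, x3} × {o, p, q} = {(x1,o), (x1,p), (x1,q), (x2,o), (x2,p), (x2,q), (x3,o), (x3,p), (x3,q)}
These 10 distinct sets form the basis B.
Close under arbitrary unions to get τ_{X×Y}; counting gives |τ_{X×Y}| = 20.


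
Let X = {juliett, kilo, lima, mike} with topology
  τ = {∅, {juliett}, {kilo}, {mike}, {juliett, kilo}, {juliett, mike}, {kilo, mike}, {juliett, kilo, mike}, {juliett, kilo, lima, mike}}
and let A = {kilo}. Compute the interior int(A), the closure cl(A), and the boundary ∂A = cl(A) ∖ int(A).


int(A) = {kilo}, cl(A) = {kilo, lima}, ∂A = {lima}.

Closed sets in (X, τ) are complements of opens:
  closed(X, τ) = {∅, {lima}, {juliett, lima}, {kilo, lima}, {lima, mike}, {juliett, kilo, lima}, {juliett, lima, mike}, {kilo, lima, mike}, {juliett, kilo, lima, mike}}.
int(A) = ⋃ {U ∈ τ : U ⊆ A}. Opens contained in A: ∅, {kilo}.
Taking the union of these: int(A) = {kilo}.
cl(A) = ⋂ {C closed : A ⊆ C}. Closed sets containing A: {kilo, lima}, {juliett, kilo, lima}, {kilo, lima, mike}, {juliett, kilo, lima, mike}.
Intersecting these: cl(A) = {kilo, lima}.
∂A = cl(A) ∖ int(A) = {kilo, lima} ∖ {kilo} = {lima}.


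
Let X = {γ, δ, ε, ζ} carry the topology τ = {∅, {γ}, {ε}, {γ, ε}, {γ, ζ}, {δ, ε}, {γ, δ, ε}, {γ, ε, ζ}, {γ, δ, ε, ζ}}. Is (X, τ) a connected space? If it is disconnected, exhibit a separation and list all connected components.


(X, τ) is disconnected; components = [{γ, ζ}, {δ, ε}].

Find clopen sets (U ∈ τ with X ∖ U ∈ τ):
  U = ∅, X ∖ U = {γ, δ, ε, ζ} — both open, so U is clopen.
  U = {γ, ζ}, X ∖ U = {δ, ε} — both open, so U is clopen.
  U = {δ, ε}, X ∖ U = {γ, ζ} — both open, so U is clopen.
  U = {γ, δ, ε, ζ}, X ∖ U = ∅ — both open, so U is clopen.
Nontrivial clopen(s) exist: e.g. {δ, ε}. So (X, τ) is disconnected.
Compute connected components by grouping points that agree on all clopens:
  component: {γ, ζ}
  component: {δ, ε}


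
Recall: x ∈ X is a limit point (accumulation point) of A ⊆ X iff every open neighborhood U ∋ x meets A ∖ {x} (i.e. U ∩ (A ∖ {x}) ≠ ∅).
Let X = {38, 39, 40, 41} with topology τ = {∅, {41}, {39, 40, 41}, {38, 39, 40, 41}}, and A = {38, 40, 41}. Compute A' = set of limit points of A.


A' = {38, 39, 40}

For each x ∈ X, list the open sets U ∈ τ with x ∈ U, then check whether U ∩ (A ∖ {x}) ≠ ∅ for every such U.
  x = 38: opens ∋ x are {38, 39, 40, 41}; each meets A ∖ {38}, so x IS a limit point.
  x = 39: opens ∋ x are {39, 40, 41}, {38, 39, 40, 41}; each meets A ∖ {39}, so x IS a limit point.
  x = 40: opens ∋ x are {39, 40, 41}, {38, 39, 40, 41}; each meets A ∖ {40}, so x IS a limit point.
  x = 41: open {41} ∋ x has {41} ∩ (A ∖ {41}) = ∅, so x is NOT a limit point.
Collecting: A' = {38, 39, 40}.


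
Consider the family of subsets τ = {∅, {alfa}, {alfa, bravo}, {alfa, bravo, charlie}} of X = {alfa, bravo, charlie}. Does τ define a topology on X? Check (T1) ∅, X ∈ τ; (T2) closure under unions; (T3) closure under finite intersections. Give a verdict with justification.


τ IS a topology on X.

Axiom (T1): ∅ ∈ τ? Yes; X ∈ τ? Yes.
Axiom (T2/T3): check pairwise unions and intersections of members of τ.
All pairwise intersections and unions checked — each lies in τ. Therefore τ satisfies (T1), (T2), (T3): it IS a topology on X.


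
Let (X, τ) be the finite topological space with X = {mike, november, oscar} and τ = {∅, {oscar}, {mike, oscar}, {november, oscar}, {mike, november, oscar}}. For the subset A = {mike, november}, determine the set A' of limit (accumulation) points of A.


A' = ∅

For each x ∈ X, list the open sets U ∈ τ with x ∈ U, then check whether U ∩ (A ∖ {x}) ≠ ∅ for every such U.
  x = mike: open {mike, oscar} ∋ x has {mike, oscar} ∩ (A ∖ {mike}) = ∅, so x is NOT a limit point.
  x = november: open {november, oscar} ∋ x has {november, oscar} ∩ (A ∖ {november}) = ∅, so x is NOT a limit point.
  x = oscar: open {oscar} ∋ x has {oscar} ∩ (A ∖ {oscar}) = ∅, so x is NOT a limit point.
Collecting: A' = ∅.


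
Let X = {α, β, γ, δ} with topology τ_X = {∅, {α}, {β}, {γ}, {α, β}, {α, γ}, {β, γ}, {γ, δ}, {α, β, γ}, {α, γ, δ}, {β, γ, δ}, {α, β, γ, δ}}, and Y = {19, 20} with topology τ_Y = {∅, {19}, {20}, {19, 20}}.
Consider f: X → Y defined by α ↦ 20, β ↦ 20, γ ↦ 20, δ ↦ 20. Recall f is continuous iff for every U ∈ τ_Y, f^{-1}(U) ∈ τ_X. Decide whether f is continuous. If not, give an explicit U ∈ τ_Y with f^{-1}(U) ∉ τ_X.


f IS continuous.

Compute f^{-1}(U) for each U ∈ τ_Y:
  U = ∅: f^{-1}(U) = ∅ ∈ τ_X ✓.
  U = {19}: f^{-1}(U) = ∅ ∈ τ_X ✓.
  U = {20}: f^{-1}(U) = {α, β, γ, δ} ∈ τ_X ✓.
  U = {19, 20}: f^{-1}(U) = {α, β, γ, δ} ∈ τ_X ✓.
Every preimage lies in τ_X, so f IS continuous.


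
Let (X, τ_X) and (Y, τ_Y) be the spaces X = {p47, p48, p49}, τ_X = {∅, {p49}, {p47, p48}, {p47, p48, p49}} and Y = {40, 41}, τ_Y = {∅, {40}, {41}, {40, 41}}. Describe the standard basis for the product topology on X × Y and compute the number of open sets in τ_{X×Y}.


Basis B = {∅ × ∅, {p49} × {40}, {p49} × {41}, {p47, p48} × {40}, {p47, p48} × {41}, {p49} × {40, 41}, {p47, p48, p49} × {40}, {p47, p48, p49} × {41}, {p47, p48} × {40, 41}, {p47, p48, p49} × {40, 41}}; |τ_{X×Y}| = 16.

Enumerate products U × V with U ∈ τ_X, V ∈ τ_Y (deduplicated):
  ∅ × ∅ = {} (∅)
  {p49} × {40} = {(p49,40)}
  {p49} × {41} = {(p49,41)}
  {p47, p48} × {40} = {(p47,40), (p48,40)}
  {p47, p48} × {41} = {(p47,41), (p48,41)}
  {p49} × {40, 41} = {(p49,40), (p49,41)}
  {p47, p48, p49} × {40} = {(p47,40), (p48,40), (p49,40)}
  {p47, p48, p49} × {41} = {(p47,41), (p48,41), (p49,41)}
  {p47, p48} × {40, 41} = {(p47,40), (p47,41), (p48,40), (p48,41)}
  {p47, p48, p49} × {40, 41} = {(p47,40), (p47,41), (p48,40), (p48,41), (p49,40), (p49,41)}
These 10 distinct sets form the basis B.
Close under arbitrary unions to get τ_{X×Y}; counting gives |τ_{X×Y}| = 16.


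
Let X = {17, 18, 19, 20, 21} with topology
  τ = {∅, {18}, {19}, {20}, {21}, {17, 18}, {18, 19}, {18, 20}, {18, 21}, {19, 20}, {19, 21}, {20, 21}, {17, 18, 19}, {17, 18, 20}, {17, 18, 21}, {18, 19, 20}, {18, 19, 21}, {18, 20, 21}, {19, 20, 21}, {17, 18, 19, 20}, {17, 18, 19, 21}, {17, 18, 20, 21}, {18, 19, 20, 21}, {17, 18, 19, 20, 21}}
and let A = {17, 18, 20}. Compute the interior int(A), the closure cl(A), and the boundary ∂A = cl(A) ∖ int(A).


int(A) = {17, 18, 20}, cl(A) = {17, 18, 20}, ∂A = ∅.

Closed sets in (X, τ) are complements of opens:
  closed(X, τ) = {∅, {17}, {19}, {20}, {21}, {17, 18}, {17, 19}, {17, 20}, {17, 21}, {19, 20}, {19, 21}, {20, 21}, {17, 18, 19}, {17, 18, 20}, {17, 18, 21}, {17, 19, 20}, {17, 19, 21}, {17, 20, 21}, {19, 20, 21}, {17, 18, 19, 20}, {17, 18, 19, 21}, {17, 18, 20, 21}, {17, 19, 20, 21}, {17, 18, 19, 20, 21}}.
int(A) = ⋃ {U ∈ τ : U ⊆ A}. Opens contained in A: ∅, {18}, {20}, {17, 18}, {18, 20}, {17, 18, 20}.
Taking the union of these: int(A) = {17, 18, 20}.
cl(A) = ⋂ {C closed : A ⊆ C}. Closed sets containing A: {17, 18, 20}, {17, 18, 19, 20}, {17, 18, 20, 21}, {17, 18, 19, 20, 21}.
Intersecting these: cl(A) = {17, 18, 20}.
∂A = cl(A) ∖ int(A) = {17, 18, 20} ∖ {17, 18, 20} = ∅.


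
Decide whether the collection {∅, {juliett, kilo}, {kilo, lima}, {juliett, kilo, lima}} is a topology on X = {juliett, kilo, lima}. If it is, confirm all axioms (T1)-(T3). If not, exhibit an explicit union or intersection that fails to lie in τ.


τ is NOT a topology on X.

Axiom (T1): ∅ ∈ τ? Yes; X ∈ τ? Yes.
Axiom (T2/T3): check pairwise unions and intersections of members of τ.
Counterexample for (T3): {juliett, kilo} ∩ {kilo, lima} = {kilo} ∉ τ. Therefore τ is NOT a topology.


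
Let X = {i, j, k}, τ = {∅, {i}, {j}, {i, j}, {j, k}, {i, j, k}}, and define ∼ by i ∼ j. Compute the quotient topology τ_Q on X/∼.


X/∼ = {[i=j], [k]}; |τ_Q| = 3.

Equivalence classes: [i=j], [k].
Quotient map π: X → X/∼ sends i ↦ [i=j], j ↦ [i=j], k ↦ [k].
For each subset V ⊆ X/∼, compute π^{-1}(V) ⊆ X and check whether π^{-1}(V) ∈ τ. V is open in τ_Q iff π^{-1}(V) ∈ τ.
  V = {}: π^{-1}(V) = ∅ ∈ τ ✓.
  V = {[i=j]}: π^{-1}(V) = {i, j} ∈ τ ✓.
  V = {[k]}: π^{-1}(V) = {k} ∉ τ ✗.
  V = {[i=j], [k]}: π^{-1}(V) = {i, j, k} ∈ τ ✓.
Open sets in the quotient: τ_Q = {{}, {[i=j]}, {[i=j], [k]}} (3 elements).


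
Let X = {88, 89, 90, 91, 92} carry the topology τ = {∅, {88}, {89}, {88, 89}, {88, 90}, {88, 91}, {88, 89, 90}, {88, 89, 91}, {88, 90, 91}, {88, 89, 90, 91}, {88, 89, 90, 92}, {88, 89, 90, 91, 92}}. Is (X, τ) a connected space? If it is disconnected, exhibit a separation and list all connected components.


(X, τ) is connected.

Find clopen sets (U ∈ τ with X ∖ U ∈ τ):
  U = ∅, X ∖ U = {88, 89, 90, 91, 92} — both open, so U is clopen.
  U = {88, 89, 90, 91, 92}, X ∖ U = ∅ — both open, so U is clopen.
Only trivial clopens (∅ and X) exist, so (X, τ) is connected.
Compute connected components by grouping points that agree on all clopens:
  component: {88, 89, 90, 91, 92}


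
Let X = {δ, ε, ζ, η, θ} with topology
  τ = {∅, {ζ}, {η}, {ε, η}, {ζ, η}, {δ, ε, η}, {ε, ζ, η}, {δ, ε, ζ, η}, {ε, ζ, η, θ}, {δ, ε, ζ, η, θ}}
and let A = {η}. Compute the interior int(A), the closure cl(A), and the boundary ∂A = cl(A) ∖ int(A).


int(A) = {η}, cl(A) = {δ, ε, η, θ}, ∂A = {δ, ε, θ}.

Closed sets in (X, τ) are complements of opens:
  closed(X, τ) = {∅, {δ}, {θ}, {δ, θ}, {ζ, θ}, {δ, ε, θ}, {δ, ζ, θ}, {δ, ε, ζ, θ}, {δ, ε, η, θ}, {δ, ε, ζ, η, θ}}.
int(A) = ⋃ {U ∈ τ : U ⊆ A}. Opens contained in A: ∅, {η}.
Taking the union of these: int(A) = {η}.
cl(A) = ⋂ {C closed : A ⊆ C}. Closed sets containing A: {δ, ε, η, θ}, {δ, ε, ζ, η, θ}.
Intersecting these: cl(A) = {δ, ε, η, θ}.
∂A = cl(A) ∖ int(A) = {δ, ε, η, θ} ∖ {η} = {δ, ε, θ}.


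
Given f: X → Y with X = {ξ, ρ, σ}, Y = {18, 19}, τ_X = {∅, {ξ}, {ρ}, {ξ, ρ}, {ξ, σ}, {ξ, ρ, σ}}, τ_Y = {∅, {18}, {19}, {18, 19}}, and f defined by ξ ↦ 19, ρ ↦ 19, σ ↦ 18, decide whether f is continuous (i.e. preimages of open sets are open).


f is NOT continuous.

Compute f^{-1}(U) for each U ∈ τ_Y:
  U = ∅: f^{-1}(U) = ∅ ∈ τ_X ✓.
  U = {18}: f^{-1}(U) = {σ} ∉ τ_X ✗.
  U = {19}: f^{-1}(U) = {ξ, ρ} ∈ τ_X ✓.
  U = {18, 19}: f^{-1}(U) = {ξ, ρ, σ} ∈ τ_X ✓.
Found U = {18} with f^{-1}(U) = {σ} not in τ_X. Therefore f is NOT continuous.


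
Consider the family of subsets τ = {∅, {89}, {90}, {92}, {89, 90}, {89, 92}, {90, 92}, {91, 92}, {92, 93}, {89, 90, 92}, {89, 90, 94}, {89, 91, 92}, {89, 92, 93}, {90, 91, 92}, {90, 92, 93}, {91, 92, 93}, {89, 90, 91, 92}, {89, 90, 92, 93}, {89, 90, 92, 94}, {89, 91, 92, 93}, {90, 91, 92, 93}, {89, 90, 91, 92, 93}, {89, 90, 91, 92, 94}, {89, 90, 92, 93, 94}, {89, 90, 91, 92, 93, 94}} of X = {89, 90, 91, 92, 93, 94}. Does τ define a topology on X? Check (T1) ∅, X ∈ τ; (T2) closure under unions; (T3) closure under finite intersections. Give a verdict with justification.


τ IS a topology on X.

Axiom (T1): ∅ ∈ τ? Yes; X ∈ τ? Yes.
Axiom (T2/T3): check pairwise unions and intersections of members of τ.
All pairwise intersections and unions checked — each lies in τ. Therefore τ satisfies (T1), (T2), (T3): it IS a topology on X.


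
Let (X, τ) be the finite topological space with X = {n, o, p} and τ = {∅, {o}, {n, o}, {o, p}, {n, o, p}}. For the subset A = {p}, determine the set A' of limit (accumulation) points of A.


A' = ∅

For each x ∈ X, list the open sets U ∈ τ with x ∈ U, then check whether U ∩ (A ∖ {x}) ≠ ∅ for every such U.
  x = n: open {n, o} ∋ x has {n, o} ∩ (A ∖ {n}) = ∅, so x is NOT a limit point.
  x = o: open {o} ∋ x has {o} ∩ (A ∖ {o}) = ∅, so x is NOT a limit point.
  x = p: open {o, p} ∋ x has {o, p} ∩ (A ∖ {p}) = ∅, so x is NOT a limit point.
Collecting: A' = ∅.


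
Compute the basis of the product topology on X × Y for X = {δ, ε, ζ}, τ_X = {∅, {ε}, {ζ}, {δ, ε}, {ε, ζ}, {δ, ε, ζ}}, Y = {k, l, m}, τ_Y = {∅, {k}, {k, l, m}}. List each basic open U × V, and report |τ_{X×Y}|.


Basis B = {∅ × ∅, {ε} × {k}, {ζ} × {k}, {δ, ε} × {k}, {ε, ζ} × {k}, {δ, ε, ζ} × {k}, {ε} × {k, l, m}, {ζ} × {k, l, m}, {δ, ε} × {k, l, m}, {ε, ζ} × {k, l, m}, {δ, ε, ζ} × {k, l, m}}; |τ_{X×Y}| = 18.

Enumerate products U × V with U ∈ τ_X, V ∈ τ_Y (deduplicated):
  ∅ × ∅ = {} (∅)
  {ε} × {k} = {(ε,k)}
  {ζ} × {k} = {(ζ,k)}
  {δ, ε} × {k} = {(δ,k), (ε,k)}
  {ε, ζ} × {k} = {(ε,k), (ζ,k)}
  {δ, ε, ζ} × {k} = {(δ,k), (ε,k), (ζ,k)}
  {ε} × {k, l, m} = {(ε,k), (ε,l), (ε,m)}
  {ζ} × {k, l, m} = {(ζ,k), (ζ,l), (ζ,m)}
  {δ, ε} × {k, l, m} = {(δ,k), (δ,l), (δ,m), (ε,k), (ε,l), (ε,m)}
  {ε, ζ} × {k, l, m} = {(ε,k), (ε,l), (ε,m), (ζ,k), (ζ,l), (ζ,m)}
  {δ, ε, ζ} × {k, l, m} = {(δ,k), (δ,l), (δ,m), (ε,k), (ε,l), (ε,m), (ζ,k), (ζ,l), (ζ,m)}
These 11 distinct sets form the basis B.
Close under arbitrary unions to get τ_{X×Y}; counting gives |τ_{X×Y}| = 18.


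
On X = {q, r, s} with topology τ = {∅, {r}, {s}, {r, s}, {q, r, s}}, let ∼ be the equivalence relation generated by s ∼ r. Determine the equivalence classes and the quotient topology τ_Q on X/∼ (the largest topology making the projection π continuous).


X/∼ = {[q], [r=s]}; |τ_Q| = 3.

Equivalence classes: [q], [r=s].
Quotient map π: X → X/∼ sends q ↦ [q], r ↦ [r=s], s ↦ [r=s].
For each subset V ⊆ X/∼, compute π^{-1}(V) ⊆ X and check whether π^{-1}(V) ∈ τ. V is open in τ_Q iff π^{-1}(V) ∈ τ.
  V = {}: π^{-1}(V) = ∅ ∈ τ ✓.
  V = {[q]}: π^{-1}(V) = {q} ∉ τ ✗.
  V = {[r=s]}: π^{-1}(V) = {r, s} ∈ τ ✓.
  V = {[q], [r=s]}: π^{-1}(V) = {q, r, s} ∈ τ ✓.
Open sets in the quotient: τ_Q = {{}, {[r=s]}, {[q], [r=s]}} (3 elements).


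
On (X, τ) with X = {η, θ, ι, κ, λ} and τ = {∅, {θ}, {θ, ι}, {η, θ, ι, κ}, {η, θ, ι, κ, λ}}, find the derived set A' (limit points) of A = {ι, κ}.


A' = {η, κ, λ}

For each x ∈ X, list the open sets U ∈ τ with x ∈ U, then check whether U ∩ (A ∖ {x}) ≠ ∅ for every such U.
  x = η: opens ∋ x are {η, θ, ι, κ}, {η, θ, ι, κ, λ}; each meets A ∖ {η}, so x IS a limit point.
  x = θ: open {θ} ∋ x has {θ} ∩ (A ∖ {θ}) = ∅, so x is NOT a limit point.
  x = ι: open {θ, ι} ∋ x has {θ, ι} ∩ (A ∖ {ι}) = ∅, so x is NOT a limit point.
  x = κ: opens ∋ x are {η, θ, ι, κ}, {η, θ, ι, κ, λ}; each meets A ∖ {κ}, so x IS a limit point.
  x = λ: opens ∋ x are {η, θ, ι, κ, λ}; each meets A ∖ {λ}, so x IS a limit point.
Collecting: A' = {η, κ, λ}.


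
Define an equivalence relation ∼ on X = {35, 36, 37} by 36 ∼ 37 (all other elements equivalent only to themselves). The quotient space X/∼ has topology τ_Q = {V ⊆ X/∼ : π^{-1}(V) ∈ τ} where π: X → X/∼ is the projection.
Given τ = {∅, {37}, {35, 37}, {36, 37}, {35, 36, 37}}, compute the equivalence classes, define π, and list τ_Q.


X/∼ = {[35], [36=37]}; |τ_Q| = 3.

Equivalence classes: [35], [36=37].
Quotient map π: X → X/∼ sends 35 ↦ [35], 36 ↦ [36=37], 37 ↦ [36=37].
For each subset V ⊆ X/∼, compute π^{-1}(V) ⊆ X and check whether π^{-1}(V) ∈ τ. V is open in τ_Q iff π^{-1}(V) ∈ τ.
  V = {}: π^{-1}(V) = ∅ ∈ τ ✓.
  V = {[35]}: π^{-1}(V) = {35} ∉ τ ✗.
  V = {[36=37]}: π^{-1}(V) = {36, 37} ∈ τ ✓.
  V = {[35], [36=37]}: π^{-1}(V) = {35, 36, 37} ∈ τ ✓.
Open sets in the quotient: τ_Q = {{}, {[36=37]}, {[35], [36=37]}} (3 elements).


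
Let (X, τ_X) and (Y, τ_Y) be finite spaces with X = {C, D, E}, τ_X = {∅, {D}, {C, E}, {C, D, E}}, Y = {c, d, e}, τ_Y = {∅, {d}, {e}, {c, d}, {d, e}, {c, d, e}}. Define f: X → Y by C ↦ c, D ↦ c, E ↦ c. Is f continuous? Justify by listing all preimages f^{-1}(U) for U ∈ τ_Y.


f IS continuous.

Compute f^{-1}(U) for each U ∈ τ_Y:
  U = ∅: f^{-1}(U) = ∅ ∈ τ_X ✓.
  U = {d}: f^{-1}(U) = ∅ ∈ τ_X ✓.
  U = {e}: f^{-1}(U) = ∅ ∈ τ_X ✓.
  U = {c, d}: f^{-1}(U) = {C, D, E} ∈ τ_X ✓.
  U = {d, e}: f^{-1}(U) = ∅ ∈ τ_X ✓.
  U = {c, d, e}: f^{-1}(U) = {C, D, E} ∈ τ_X ✓.
Every preimage lies in τ_X, so f IS continuous.


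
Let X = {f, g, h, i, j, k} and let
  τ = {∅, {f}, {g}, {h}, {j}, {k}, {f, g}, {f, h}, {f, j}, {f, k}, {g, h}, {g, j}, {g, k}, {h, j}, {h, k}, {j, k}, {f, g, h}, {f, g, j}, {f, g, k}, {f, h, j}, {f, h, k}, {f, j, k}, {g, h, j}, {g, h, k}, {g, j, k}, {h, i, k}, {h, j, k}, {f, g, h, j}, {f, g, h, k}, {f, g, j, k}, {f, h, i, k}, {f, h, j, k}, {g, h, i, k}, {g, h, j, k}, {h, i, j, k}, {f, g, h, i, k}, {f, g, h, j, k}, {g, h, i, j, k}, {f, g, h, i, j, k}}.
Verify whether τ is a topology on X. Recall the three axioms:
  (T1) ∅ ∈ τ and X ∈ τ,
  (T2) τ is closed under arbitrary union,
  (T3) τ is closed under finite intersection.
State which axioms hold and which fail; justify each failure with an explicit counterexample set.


τ is NOT a topology on X.

Axiom (T1): ∅ ∈ τ? Yes; X ∈ τ? Yes.
Axiom (T2/T3): check pairwise unions and intersections of members of τ.
Counterexample for (T2): {f} ∪ {h, i, j, k} = {f, h, i, j, k} ∉ τ. Therefore τ is NOT a topology.


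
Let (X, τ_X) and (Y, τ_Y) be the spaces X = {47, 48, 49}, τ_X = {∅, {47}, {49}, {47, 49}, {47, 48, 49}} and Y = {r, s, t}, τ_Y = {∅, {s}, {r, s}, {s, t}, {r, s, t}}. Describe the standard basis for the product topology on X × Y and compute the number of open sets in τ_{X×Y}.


Basis B = {∅ × ∅, {47} × {s}, {49} × {s}, {47} × {r, s}, {47} × {s, t}, {47, 49} × {s}, {49} × {r, s}, {49} × {s, t}, {47} × {r, s, t}, {47, 48, 49} × {s}, {49} × {r, s, t}, {47, 49} × {r, s}, {47, 49} × {s, t}, {47, 49} × {r, s, t}, {47, 48, 49} × {r, s}, {47, 48, 49} × {s, t}, {47, 48, 49} × {r, s, t}}; |τ_{X×Y}| = 50.

Enumerate products U × V with U ∈ τ_X, V ∈ τ_Y (deduplicated):
  ∅ × ∅ = {} (∅)
  {47} × {s} = {(47,s)}
  {49} × {s} = {(49,s)}
  {47} × {r, s} = {(47,r), (47,s)}
  {47} × {s, t} = {(47,s), (47,t)}
  {47, 49} × {s} = {(47,s), (49,s)}
  {49} × {r, s} = {(49,r), (49,s)}
  {49} × {s, t} = {(49,s), (49,t)}
  {47} × {r, s, t} = {(47,r), (47,s), (47,t)}
  {47, 48, 49} × {s} = {(47,s), (48,s), (49,s)}
  {49} × {r, s, t} = {(49,r), (49,s), (49,t)}
  {47, 49} × {r, s} = {(47,r), (47,s), (49,r), (49,s)}
  {47, 49} × {s, t} = {(47,s), (47,t), (49,s), (49,t)}
  {47, 49} × {r, s, t} = {(47,r), (47,s), (47,t), (49,r), (49,s), (49,t)}
  {47, 48, 49} × {r, s} = {(47,r), (47,s), (48,r), (48,s), (49,r), (49,s)}
  {47, 48, 49} × {s, t} = {(47,s), (47,t), (48,s), (48,t), (49,s), (49,t)}
  {47, 48, 49} × {r, s, t} = {(47,r), (47,s), (47,t), (48,r), (48,s), (48,t), (49,r), (49,s), (49,t)}
These 17 distinct sets form the basis B.
Close under arbitrary unions to get τ_{X×Y}; counting gives |τ_{X×Y}| = 50.


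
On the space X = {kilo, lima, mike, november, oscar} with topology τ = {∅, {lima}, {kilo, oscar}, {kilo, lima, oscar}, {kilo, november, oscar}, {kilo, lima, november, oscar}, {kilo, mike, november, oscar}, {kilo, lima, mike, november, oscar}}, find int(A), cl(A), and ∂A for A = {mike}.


int(A) = ∅, cl(A) = {mike}, ∂A = {mike}.

Closed sets in (X, τ) are complements of opens:
  closed(X, τ) = {∅, {lima}, {mike}, {lima, mike}, {mike, november}, {lima, mike, november}, {kilo, mike, november, oscar}, {kilo, lima, mike, november, oscar}}.
int(A) = ⋃ {U ∈ τ : U ⊆ A}. Opens contained in A: ∅.
Taking the union of these: int(A) = ∅.
cl(A) = ⋂ {C closed : A ⊆ C}. Closed sets containing A: {mike}, {lima, mike}, {mike, november}, {lima, mike, november}, {kilo, mike, november, oscar}, {kilo, lima, mike, november, oscar}.
Intersecting these: cl(A) = {mike}.
∂A = cl(A) ∖ int(A) = {mike} ∖ ∅ = {mike}.


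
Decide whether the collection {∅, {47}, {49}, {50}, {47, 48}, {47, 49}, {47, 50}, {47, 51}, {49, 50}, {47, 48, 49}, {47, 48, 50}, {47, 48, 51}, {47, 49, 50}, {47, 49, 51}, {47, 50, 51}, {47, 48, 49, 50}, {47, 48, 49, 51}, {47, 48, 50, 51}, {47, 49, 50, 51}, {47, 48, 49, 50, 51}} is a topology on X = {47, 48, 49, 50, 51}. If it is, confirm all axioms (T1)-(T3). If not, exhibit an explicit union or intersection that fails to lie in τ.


τ IS a topology on X.

Axiom (T1): ∅ ∈ τ? Yes; X ∈ τ? Yes.
Axiom (T2/T3): check pairwise unions and intersections of members of τ.
All pairwise intersections and unions checked — each lies in τ. Therefore τ satisfies (T1), (T2), (T3): it IS a topology on X.


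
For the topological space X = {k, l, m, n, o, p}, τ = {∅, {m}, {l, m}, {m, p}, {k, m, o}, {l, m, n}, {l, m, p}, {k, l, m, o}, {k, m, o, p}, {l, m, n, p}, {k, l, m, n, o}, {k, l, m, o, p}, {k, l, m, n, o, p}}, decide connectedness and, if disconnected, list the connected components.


(X, τ) is connected.

Find clopen sets (U ∈ τ with X ∖ U ∈ τ):
  U = ∅, X ∖ U = {k, l, m, n, o, p} — both open, so U is clopen.
  U = {k, l, m, n, o, p}, X ∖ U = ∅ — both open, so U is clopen.
Only trivial clopens (∅ and X) exist, so (X, τ) is connected.
Compute connected components by grouping points that agree on all clopens:
  component: {k, l, m, n, o, p}


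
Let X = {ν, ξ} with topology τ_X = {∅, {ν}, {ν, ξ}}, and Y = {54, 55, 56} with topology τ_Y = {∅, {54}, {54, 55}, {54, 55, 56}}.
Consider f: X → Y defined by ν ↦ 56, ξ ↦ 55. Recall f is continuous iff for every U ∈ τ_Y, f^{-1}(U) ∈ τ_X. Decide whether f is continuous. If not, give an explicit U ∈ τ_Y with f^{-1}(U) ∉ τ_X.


f is NOT continuous.

Compute f^{-1}(U) for each U ∈ τ_Y:
  U = ∅: f^{-1}(U) = ∅ ∈ τ_X ✓.
  U = {54}: f^{-1}(U) = ∅ ∈ τ_X ✓.
  U = {54, 55}: f^{-1}(U) = {ξ} ∉ τ_X ✗.
  U = {54, 55, 56}: f^{-1}(U) = {ν, ξ} ∈ τ_X ✓.
Found U = {54, 55} with f^{-1}(U) = {ξ} not in τ_X. Therefore f is NOT continuous.


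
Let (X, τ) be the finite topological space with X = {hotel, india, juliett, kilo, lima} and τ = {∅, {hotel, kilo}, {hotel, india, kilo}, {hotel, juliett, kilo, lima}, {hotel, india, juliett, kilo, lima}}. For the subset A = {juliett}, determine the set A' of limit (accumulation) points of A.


A' = {lima}

For each x ∈ X, list the open sets U ∈ τ with x ∈ U, then check whether U ∩ (A ∖ {x}) ≠ ∅ for every such U.
  x = hotel: open {hotel, kilo} ∋ x has {hotel, kilo} ∩ (A ∖ {hotel}) = ∅, so x is NOT a limit point.
  x = india: open {hotel, india, kilo} ∋ x has {hotel, india, kilo} ∩ (A ∖ {india}) = ∅, so x is NOT a limit point.
  x = juliett: open {hotel, juliett, kilo, lima} ∋ x has {hotel, juliett, kilo, lima} ∩ (A ∖ {juliett}) = ∅, so x is NOT a limit point.
  x = kilo: open {hotel, kilo} ∋ x has {hotel, kilo} ∩ (A ∖ {kilo}) = ∅, so x is NOT a limit point.
  x = lima: opens ∋ x are {hotel, juliett, kilo, lima}, {hotel, india, juliett, kilo, lima}; each meets A ∖ {lima}, so x IS a limit point.
Collecting: A' = {lima}.
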